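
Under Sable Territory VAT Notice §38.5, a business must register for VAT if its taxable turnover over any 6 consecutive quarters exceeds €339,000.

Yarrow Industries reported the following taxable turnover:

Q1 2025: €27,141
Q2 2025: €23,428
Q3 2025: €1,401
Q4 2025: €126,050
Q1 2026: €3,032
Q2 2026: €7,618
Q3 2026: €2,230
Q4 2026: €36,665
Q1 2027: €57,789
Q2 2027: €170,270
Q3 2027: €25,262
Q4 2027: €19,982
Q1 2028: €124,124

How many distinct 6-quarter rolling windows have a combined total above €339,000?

Q1 2025–Q2 2026: €27,141 + €23,428 + €1,401 + €126,050 + €3,032 + €7,618 = €188,670 (under)
Q2 2025–Q3 2026: €23,428 + €1,401 + €126,050 + €3,032 + €7,618 + €2,230 = €163,759 (under)
Q3 2025–Q4 2026: €1,401 + €126,050 + €3,032 + €7,618 + €2,230 + €36,665 = €176,996 (under)
Q4 2025–Q1 2027: €126,050 + €3,032 + €7,618 + €2,230 + €36,665 + €57,789 = €233,384 (under)
Q1 2026–Q2 2027: €3,032 + €7,618 + €2,230 + €36,665 + €57,789 + €170,270 = €277,604 (under)
Q2 2026–Q3 2027: €7,618 + €2,230 + €36,665 + €57,789 + €170,270 + €25,262 = €299,834 (under)
Q3 2026–Q4 2027: €2,230 + €36,665 + €57,789 + €170,270 + €25,262 + €19,982 = €312,198 (under)
Q4 2026–Q1 2028: €36,665 + €57,789 + €170,270 + €25,262 + €19,982 + €124,124 = €434,092 (over)
1 window exceeds the threshold.

1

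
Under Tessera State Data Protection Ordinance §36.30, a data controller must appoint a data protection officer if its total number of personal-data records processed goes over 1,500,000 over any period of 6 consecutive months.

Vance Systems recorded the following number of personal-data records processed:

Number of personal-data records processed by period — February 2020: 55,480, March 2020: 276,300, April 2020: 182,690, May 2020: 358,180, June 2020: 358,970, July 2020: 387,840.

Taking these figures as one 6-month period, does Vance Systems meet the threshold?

Yes

Total number of personal-data records processed: 55,480 + 276,300 + 182,690 + 358,180 + 358,970 + 387,840 = 1,619,460.
1,619,460 > 1,500,000, so the threshold is exceeded.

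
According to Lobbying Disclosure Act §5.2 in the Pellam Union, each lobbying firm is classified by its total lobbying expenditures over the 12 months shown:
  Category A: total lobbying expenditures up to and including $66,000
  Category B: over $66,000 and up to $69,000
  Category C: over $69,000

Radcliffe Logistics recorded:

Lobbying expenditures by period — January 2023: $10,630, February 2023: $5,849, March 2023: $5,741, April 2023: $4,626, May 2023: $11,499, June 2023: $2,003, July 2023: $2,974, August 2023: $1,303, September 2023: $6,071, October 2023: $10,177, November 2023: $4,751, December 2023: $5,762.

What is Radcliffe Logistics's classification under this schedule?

Category C

Total lobbying expenditures: $10,630 + $5,849 + $5,741 + $4,626 + $11,499 + $2,003 + $2,974 + $1,303 + $6,071 + $10,177 + $4,751 + $5,762 = $71,386.
$71,386 > $69,000, so Category C applies.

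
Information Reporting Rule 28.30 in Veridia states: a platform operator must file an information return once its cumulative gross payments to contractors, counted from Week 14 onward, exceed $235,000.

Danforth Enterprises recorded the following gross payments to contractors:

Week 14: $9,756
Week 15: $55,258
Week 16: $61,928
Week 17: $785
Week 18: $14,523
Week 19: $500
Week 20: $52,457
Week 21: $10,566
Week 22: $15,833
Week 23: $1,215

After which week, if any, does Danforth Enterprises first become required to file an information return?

Not triggered

Through Week 14: $9,756
Through Week 15: $65,014
Through Week 16: $126,942
Through Week 17: $127,727
Through Week 18: $142,250
Through Week 19: $142,750
Through Week 20: $195,207
Through Week 21: $205,773
Through Week 22: $221,606
Through Week 23: $222,821
Final cumulative total $222,821 ≤ $235,000; the threshold is never exceeded.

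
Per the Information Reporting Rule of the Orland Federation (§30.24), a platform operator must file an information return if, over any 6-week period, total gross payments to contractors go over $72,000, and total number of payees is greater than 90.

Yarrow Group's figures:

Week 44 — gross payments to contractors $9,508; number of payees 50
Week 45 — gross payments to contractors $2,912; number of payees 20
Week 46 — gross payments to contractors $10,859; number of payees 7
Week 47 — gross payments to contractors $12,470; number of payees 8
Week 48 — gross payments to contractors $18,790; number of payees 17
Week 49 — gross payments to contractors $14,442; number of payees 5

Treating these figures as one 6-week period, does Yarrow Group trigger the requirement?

No

Total gross payments to contractors: $9,508 + $2,912 + $10,859 + $12,470 + $18,790 + $14,442 = $68,981 (≤ $72,000).
Total number of payees: 50 + 20 + 7 + 8 + 17 + 5 = 107 (> 90).
The test is 'and': the rule requires both, and at least one is not exceeded.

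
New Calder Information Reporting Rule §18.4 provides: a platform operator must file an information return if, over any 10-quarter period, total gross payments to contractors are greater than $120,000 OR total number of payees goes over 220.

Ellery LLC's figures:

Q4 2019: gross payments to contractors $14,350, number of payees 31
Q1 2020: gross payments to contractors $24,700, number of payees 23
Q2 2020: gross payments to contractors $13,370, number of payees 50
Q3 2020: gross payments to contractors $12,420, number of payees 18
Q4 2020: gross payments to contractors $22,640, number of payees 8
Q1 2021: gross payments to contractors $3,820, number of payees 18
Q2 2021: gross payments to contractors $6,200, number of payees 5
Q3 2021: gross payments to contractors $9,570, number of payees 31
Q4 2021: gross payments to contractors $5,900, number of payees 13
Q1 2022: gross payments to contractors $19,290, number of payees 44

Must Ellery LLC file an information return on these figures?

Yes

Total gross payments to contractors: $14,350 + $24,700 + $13,370 + $12,420 + $22,640 + $3,820 + $6,200 + $9,570 + $5,900 + $19,290 = $132,260 (> $120,000).
Total number of payees: 31 + 23 + 50 + 18 + 8 + 18 + 5 + 31 + 13 + 44 = 241 (> 220).
The test is 'or': at least one threshold is exceeded.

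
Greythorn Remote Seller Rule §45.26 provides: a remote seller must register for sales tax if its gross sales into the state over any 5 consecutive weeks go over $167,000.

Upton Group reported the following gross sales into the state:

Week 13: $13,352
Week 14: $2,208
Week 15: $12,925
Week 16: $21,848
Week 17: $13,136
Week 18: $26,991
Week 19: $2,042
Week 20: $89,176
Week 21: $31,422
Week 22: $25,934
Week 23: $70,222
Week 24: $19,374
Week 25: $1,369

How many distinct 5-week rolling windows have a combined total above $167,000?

3

Week 13–Week 17: $13,352 + $2,208 + $12,925 + $21,848 + $13,136 = $63,469 (under)
Week 14–Week 18: $2,208 + $12,925 + $21,848 + $13,136 + $26,991 = $77,108 (under)
Week 15–Week 19: $12,925 + $21,848 + $13,136 + $26,991 + $2,042 = $76,942 (under)
Week 16–Week 20: $21,848 + $13,136 + $26,991 + $2,042 + $89,176 = $153,193 (under)
Week 17–Week 21: $13,136 + $26,991 + $2,042 + $89,176 + $31,422 = $162,767 (under)
Week 18–Week 22: $26,991 + $2,042 + $89,176 + $31,422 + $25,934 = $175,565 (over)
Week 19–Week 23: $2,042 + $89,176 + $31,422 + $25,934 + $70,222 = $218,796 (over)
Week 20–Week 24: $89,176 + $31,422 + $25,934 + $70,222 + $19,374 = $236,128 (over)
Week 21–Week 25: $31,422 + $25,934 + $70,222 + $19,374 + $1,369 = $148,321 (under)
3 windows exceed the threshold.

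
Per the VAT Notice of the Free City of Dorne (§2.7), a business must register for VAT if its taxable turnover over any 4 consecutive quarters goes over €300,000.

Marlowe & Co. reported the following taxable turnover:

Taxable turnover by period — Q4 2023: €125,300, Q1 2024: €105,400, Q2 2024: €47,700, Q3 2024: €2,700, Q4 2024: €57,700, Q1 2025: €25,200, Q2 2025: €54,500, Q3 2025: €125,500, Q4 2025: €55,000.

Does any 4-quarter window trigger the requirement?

Q4 2023–Q3 2024: €125,300 + €105,400 + €47,700 + €2,700 = €281,100 (under)
Q1 2024–Q4 2024: €105,400 + €47,700 + €2,700 + €57,700 = €213,500 (under)
Q2 2024–Q1 2025: €47,700 + €2,700 + €57,700 + €25,200 = €133,300 (under)
Q3 2024–Q2 2025: €2,700 + €57,700 + €25,200 + €54,500 = €140,100 (under)
Q4 2024–Q3 2025: €57,700 + €25,200 + €54,500 + €125,500 = €262,900 (under)
Q1 2025–Q4 2025: €25,200 + €54,500 + €125,500 + €55,000 = €260,200 (under)
No window exceeds €300,000.

No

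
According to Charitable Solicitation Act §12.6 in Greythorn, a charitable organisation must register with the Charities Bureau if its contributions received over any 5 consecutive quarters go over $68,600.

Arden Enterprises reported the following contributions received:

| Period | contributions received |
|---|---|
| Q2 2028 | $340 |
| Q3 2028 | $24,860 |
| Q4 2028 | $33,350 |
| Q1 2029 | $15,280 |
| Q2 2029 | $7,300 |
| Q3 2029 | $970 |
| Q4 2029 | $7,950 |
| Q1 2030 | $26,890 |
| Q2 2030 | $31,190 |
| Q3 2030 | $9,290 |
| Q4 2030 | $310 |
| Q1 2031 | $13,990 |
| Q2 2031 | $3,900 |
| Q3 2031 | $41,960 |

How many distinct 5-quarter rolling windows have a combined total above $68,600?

7

Q2 2028–Q2 2029: $340 + $24,860 + $33,350 + $15,280 + $7,300 = $81,130 (over)
Q3 2028–Q3 2029: $24,860 + $33,350 + $15,280 + $7,300 + $970 = $81,760 (over)
Q4 2028–Q4 2029: $33,350 + $15,280 + $7,300 + $970 + $7,950 = $64,850 (under)
Q1 2029–Q1 2030: $15,280 + $7,300 + $970 + $7,950 + $26,890 = $58,390 (under)
Q2 2029–Q2 2030: $7,300 + $970 + $7,950 + $26,890 + $31,190 = $74,300 (over)
Q3 2029–Q3 2030: $970 + $7,950 + $26,890 + $31,190 + $9,290 = $76,290 (over)
Q4 2029–Q4 2030: $7,950 + $26,890 + $31,190 + $9,290 + $310 = $75,630 (over)
Q1 2030–Q1 2031: $26,890 + $31,190 + $9,290 + $310 + $13,990 = $81,670 (over)
Q2 2030–Q2 2031: $31,190 + $9,290 + $310 + $13,990 + $3,900 = $58,680 (under)
Q3 2030–Q3 2031: $9,290 + $310 + $13,990 + $3,900 + $41,960 = $69,450 (over)
7 windows exceed the threshold.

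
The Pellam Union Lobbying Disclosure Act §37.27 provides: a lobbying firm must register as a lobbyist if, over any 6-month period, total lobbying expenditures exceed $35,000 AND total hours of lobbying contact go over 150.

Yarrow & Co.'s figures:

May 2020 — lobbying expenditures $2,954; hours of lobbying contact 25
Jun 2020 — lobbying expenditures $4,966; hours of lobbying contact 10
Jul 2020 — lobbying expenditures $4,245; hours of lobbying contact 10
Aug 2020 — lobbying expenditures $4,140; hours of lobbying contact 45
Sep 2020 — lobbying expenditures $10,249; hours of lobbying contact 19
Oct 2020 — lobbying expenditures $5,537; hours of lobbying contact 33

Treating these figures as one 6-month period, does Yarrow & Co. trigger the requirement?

Total lobbying expenditures: $2,954 + $4,966 + $4,245 + $4,140 + $10,249 + $5,537 = $32,091 (≤ $35,000).
Total hours of lobbying contact: 25 + 10 + 10 + 45 + 19 + 33 = 142 (≤ 150).
The test is 'and': the rule requires both, and at least one is not exceeded.

No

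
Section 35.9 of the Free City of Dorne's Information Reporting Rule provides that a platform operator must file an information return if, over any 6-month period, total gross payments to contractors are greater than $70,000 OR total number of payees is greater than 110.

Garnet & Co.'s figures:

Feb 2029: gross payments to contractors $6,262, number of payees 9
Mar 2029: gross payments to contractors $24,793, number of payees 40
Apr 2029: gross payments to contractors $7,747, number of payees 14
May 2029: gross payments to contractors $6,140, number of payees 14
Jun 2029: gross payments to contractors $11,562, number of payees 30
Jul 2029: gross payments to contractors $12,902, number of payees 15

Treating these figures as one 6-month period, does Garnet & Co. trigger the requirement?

Yes

Total gross payments to contractors: $6,262 + $24,793 + $7,747 + $6,140 + $11,562 + $12,902 = $69,406 (≤ $70,000).
Total number of payees: 9 + 40 + 14 + 14 + 30 + 15 = 122 (> 110).
The test is 'or': at least one threshold is exceeded.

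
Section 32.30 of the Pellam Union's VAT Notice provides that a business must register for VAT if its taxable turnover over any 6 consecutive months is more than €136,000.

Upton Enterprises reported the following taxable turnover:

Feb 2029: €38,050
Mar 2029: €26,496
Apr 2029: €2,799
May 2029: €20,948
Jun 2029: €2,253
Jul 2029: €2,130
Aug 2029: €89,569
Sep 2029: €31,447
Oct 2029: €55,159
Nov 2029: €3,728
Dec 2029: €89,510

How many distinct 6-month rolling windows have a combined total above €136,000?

Feb 2029–Jul 2029: €38,050 + €26,496 + €2,799 + €20,948 + €2,253 + €2,130 = €92,676 (under)
Mar 2029–Aug 2029: €26,496 + €2,799 + €20,948 + €2,253 + €2,130 + €89,569 = €144,195 (over)
Apr 2029–Sep 2029: €2,799 + €20,948 + €2,253 + €2,130 + €89,569 + €31,447 = €149,146 (over)
May 2029–Oct 2029: €20,948 + €2,253 + €2,130 + €89,569 + €31,447 + €55,159 = €201,506 (over)
Jun 2029–Nov 2029: €2,253 + €2,130 + €89,569 + €31,447 + €55,159 + €3,728 = €184,286 (over)
Jul 2029–Dec 2029: €2,130 + €89,569 + €31,447 + €55,159 + €3,728 + €89,510 = €271,543 (over)
5 windows exceed the threshold.

5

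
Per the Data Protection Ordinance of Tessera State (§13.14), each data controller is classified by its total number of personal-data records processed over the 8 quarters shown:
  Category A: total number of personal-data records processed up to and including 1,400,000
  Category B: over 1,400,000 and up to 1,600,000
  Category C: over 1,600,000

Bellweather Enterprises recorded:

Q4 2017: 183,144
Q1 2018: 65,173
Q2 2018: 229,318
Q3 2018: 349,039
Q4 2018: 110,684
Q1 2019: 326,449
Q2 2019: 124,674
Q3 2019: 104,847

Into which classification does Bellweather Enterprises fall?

Category B

Total number of personal-data records processed: 183,144 + 65,173 + 229,318 + 349,039 + 110,684 + 326,449 + 124,674 + 104,847 = 1,493,328.
1,400,000 < 1,493,328 ≤ 1,600,000, so Category B applies.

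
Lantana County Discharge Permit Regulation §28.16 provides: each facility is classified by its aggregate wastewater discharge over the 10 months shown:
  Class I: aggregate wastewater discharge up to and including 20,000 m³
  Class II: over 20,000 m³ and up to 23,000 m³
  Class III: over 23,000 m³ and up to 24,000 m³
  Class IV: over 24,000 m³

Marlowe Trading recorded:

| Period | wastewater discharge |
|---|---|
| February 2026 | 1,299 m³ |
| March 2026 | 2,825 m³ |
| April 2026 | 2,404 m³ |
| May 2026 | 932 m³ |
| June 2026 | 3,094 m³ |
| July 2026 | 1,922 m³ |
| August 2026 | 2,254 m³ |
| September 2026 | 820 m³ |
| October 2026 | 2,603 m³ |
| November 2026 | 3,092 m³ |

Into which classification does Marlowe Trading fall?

Aggregate wastewater discharge: 1,299 m³ + 2,825 m³ + 2,404 m³ + 932 m³ + 3,094 m³ + 1,922 m³ + 2,254 m³ + 820 m³ + 2,603 m³ + 3,092 m³ = 21,245 m³.
20,000 m³ < 21,245 m³ ≤ 23,000 m³, so Class II applies.

Class II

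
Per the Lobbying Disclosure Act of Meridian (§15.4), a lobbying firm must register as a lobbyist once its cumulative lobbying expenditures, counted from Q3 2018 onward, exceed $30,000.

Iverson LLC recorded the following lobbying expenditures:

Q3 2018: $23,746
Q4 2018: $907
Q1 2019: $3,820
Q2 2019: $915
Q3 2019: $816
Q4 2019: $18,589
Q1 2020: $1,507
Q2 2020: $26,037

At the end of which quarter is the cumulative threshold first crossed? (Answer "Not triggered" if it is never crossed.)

Q3 2019

Through Q3 2018: $23,746
Through Q4 2018: $24,653
Through Q1 2019: $28,473
Through Q2 2019: $29,388
Through Q3 2019: $30,204 ← exceeds threshold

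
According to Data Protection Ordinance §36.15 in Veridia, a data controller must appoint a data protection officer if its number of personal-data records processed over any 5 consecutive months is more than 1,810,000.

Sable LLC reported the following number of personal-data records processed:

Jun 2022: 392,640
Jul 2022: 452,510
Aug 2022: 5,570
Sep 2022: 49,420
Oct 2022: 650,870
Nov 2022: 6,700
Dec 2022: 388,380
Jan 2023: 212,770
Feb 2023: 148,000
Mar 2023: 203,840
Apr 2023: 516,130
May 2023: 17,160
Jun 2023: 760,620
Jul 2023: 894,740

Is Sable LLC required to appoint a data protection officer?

Jun 2022–Oct 2022: 392,640 + 452,510 + 5,570 + 49,420 + 650,870 = 1,551,010 (under)
Jul 2022–Nov 2022: 452,510 + 5,570 + 49,420 + 650,870 + 6,700 = 1,165,070 (under)
Aug 2022–Dec 2022: 5,570 + 49,420 + 650,870 + 6,700 + 388,380 = 1,100,940 (under)
Sep 2022–Jan 2023: 49,420 + 650,870 + 6,700 + 388,380 + 212,770 = 1,308,140 (under)
Oct 2022–Feb 2023: 650,870 + 6,700 + 388,380 + 212,770 + 148,000 = 1,406,720 (under)
Nov 2022–Mar 2023: 6,700 + 388,380 + 212,770 + 148,000 + 203,840 = 959,690 (under)
Dec 2022–Apr 2023: 388,380 + 212,770 + 148,000 + 203,840 + 516,130 = 1,469,120 (under)
Jan 2023–May 2023: 212,770 + 148,000 + 203,840 + 516,130 + 17,160 = 1,097,900 (under)
Feb 2023–Jun 2023: 148,000 + 203,840 + 516,130 + 17,160 + 760,620 = 1,645,750 (under)
Mar 2023–Jul 2023: 203,840 + 516,130 + 17,160 + 760,620 + 894,740 = 2,392,490 (over)
At least one window exceeds 1,810,000.

Yes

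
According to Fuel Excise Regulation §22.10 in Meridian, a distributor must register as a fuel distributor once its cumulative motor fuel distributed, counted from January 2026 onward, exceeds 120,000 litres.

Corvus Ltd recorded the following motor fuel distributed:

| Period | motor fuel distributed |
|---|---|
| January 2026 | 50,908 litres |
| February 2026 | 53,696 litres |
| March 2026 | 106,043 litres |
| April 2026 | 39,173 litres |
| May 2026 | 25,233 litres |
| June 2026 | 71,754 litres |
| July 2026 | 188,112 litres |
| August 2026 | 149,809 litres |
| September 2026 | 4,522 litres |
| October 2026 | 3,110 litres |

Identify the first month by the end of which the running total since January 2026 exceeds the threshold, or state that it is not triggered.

Through January 2026: 50,908 litres
Through February 2026: 104,604 litres
Through March 2026: 210,647 litres ← exceeds threshold

March 2026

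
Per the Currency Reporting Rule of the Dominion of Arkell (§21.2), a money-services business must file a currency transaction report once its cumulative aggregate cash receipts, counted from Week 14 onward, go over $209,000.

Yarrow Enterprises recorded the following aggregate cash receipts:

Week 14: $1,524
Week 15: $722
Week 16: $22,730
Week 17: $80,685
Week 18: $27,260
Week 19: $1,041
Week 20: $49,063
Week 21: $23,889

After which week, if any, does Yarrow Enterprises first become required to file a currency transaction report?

Not triggered

Through Week 14: $1,524
Through Week 15: $2,246
Through Week 16: $24,976
Through Week 17: $105,661
Through Week 18: $132,921
Through Week 19: $133,962
Through Week 20: $183,025
Through Week 21: $206,914
Final cumulative total $206,914 ≤ $209,000; the threshold is never exceeded.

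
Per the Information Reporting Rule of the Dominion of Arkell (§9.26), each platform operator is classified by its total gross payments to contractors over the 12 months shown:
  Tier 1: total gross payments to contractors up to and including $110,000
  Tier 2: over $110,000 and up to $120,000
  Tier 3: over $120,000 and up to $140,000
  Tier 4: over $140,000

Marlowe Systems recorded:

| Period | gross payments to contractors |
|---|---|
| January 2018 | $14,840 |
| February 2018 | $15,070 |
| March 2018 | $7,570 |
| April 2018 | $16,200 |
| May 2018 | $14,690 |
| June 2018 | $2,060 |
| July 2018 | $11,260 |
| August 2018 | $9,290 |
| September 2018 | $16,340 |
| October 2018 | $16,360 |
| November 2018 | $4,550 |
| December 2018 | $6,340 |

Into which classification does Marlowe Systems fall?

Total gross payments to contractors: $14,840 + $15,070 + $7,570 + $16,200 + $14,690 + $2,060 + $11,260 + $9,290 + $16,340 + $16,360 + $4,550 + $6,340 = $134,570.
$120,000 < $134,570 ≤ $140,000, so Tier 3 applies.

Tier 3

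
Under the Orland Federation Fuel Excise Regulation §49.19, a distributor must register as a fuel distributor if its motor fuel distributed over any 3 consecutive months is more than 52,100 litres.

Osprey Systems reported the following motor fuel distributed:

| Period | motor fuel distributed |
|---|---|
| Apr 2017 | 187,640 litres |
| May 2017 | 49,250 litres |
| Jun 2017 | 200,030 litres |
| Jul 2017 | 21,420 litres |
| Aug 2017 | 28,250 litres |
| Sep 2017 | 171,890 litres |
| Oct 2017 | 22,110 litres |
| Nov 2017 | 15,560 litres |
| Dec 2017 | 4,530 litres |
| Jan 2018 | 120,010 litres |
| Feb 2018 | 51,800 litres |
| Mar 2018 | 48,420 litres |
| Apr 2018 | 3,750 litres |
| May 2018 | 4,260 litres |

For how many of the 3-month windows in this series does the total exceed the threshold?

11

Apr 2017–Jun 2017: 187,640 litres + 49,250 litres + 200,030 litres = 436,920 litres (over)
May 2017–Jul 2017: 49,250 litres + 200,030 litres + 21,420 litres = 270,700 litres (over)
Jun 2017–Aug 2017: 200,030 litres + 21,420 litres + 28,250 litres = 249,700 litres (over)
Jul 2017–Sep 2017: 21,420 litres + 28,250 litres + 171,890 litres = 221,560 litres (over)
Aug 2017–Oct 2017: 28,250 litres + 171,890 litres + 22,110 litres = 222,250 litres (over)
Sep 2017–Nov 2017: 171,890 litres + 22,110 litres + 15,560 litres = 209,560 litres (over)
Oct 2017–Dec 2017: 22,110 litres + 15,560 litres + 4,530 litres = 42,200 litres (under)
Nov 2017–Jan 2018: 15,560 litres + 4,530 litres + 120,010 litres = 140,100 litres (over)
Dec 2017–Feb 2018: 4,530 litres + 120,010 litres + 51,800 litres = 176,340 litres (over)
Jan 2018–Mar 2018: 120,010 litres + 51,800 litres + 48,420 litres = 220,230 litres (over)
Feb 2018–Apr 2018: 51,800 litres + 48,420 litres + 3,750 litres = 103,970 litres (over)
Mar 2018–May 2018: 48,420 litres + 3,750 litres + 4,260 litres = 56,430 litres (over)
11 windows exceed the threshold.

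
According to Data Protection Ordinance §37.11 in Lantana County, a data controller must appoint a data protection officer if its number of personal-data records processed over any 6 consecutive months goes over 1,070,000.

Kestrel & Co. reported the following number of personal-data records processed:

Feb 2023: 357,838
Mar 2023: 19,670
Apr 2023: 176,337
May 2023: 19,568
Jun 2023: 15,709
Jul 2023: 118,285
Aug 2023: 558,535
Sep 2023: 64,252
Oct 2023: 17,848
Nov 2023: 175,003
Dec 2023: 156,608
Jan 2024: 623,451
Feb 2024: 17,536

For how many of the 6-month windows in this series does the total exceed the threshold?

2

Feb 2023–Jul 2023: 357,838 + 19,670 + 176,337 + 19,568 + 15,709 + 118,285 = 707,407 (under)
Mar 2023–Aug 2023: 19,670 + 176,337 + 19,568 + 15,709 + 118,285 + 558,535 = 908,104 (under)
Apr 2023–Sep 2023: 176,337 + 19,568 + 15,709 + 118,285 + 558,535 + 64,252 = 952,686 (under)
May 2023–Oct 2023: 19,568 + 15,709 + 118,285 + 558,535 + 64,252 + 17,848 = 794,197 (under)
Jun 2023–Nov 2023: 15,709 + 118,285 + 558,535 + 64,252 + 17,848 + 175,003 = 949,632 (under)
Jul 2023–Dec 2023: 118,285 + 558,535 + 64,252 + 17,848 + 175,003 + 156,608 = 1,090,531 (over)
Aug 2023–Jan 2024: 558,535 + 64,252 + 17,848 + 175,003 + 156,608 + 623,451 = 1,595,697 (over)
Sep 2023–Feb 2024: 64,252 + 17,848 + 175,003 + 156,608 + 623,451 + 17,536 = 1,054,698 (under)
2 windows exceed the threshold.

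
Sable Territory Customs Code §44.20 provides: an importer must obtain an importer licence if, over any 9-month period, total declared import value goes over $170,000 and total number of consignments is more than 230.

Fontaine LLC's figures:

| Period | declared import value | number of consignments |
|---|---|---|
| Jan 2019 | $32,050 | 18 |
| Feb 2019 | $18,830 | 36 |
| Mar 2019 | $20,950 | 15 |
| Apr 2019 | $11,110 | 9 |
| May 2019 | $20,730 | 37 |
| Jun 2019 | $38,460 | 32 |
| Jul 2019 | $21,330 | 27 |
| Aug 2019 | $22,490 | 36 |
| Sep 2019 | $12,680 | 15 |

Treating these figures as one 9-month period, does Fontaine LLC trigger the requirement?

No

Total declared import value: $32,050 + $18,830 + $20,950 + $11,110 + $20,730 + $38,460 + $21,330 + $22,490 + $12,680 = $198,630 (> $170,000).
Total number of consignments: 18 + 36 + 15 + 9 + 37 + 32 + 27 + 36 + 15 = 225 (≤ 230).
The test is 'and': the rule requires both, and at least one is not exceeded.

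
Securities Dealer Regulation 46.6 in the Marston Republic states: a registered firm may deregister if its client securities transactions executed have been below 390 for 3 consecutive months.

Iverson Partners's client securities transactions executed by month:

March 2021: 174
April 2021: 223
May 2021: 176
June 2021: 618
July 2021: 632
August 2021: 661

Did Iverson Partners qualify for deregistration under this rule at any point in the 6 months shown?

Yes

Months below 390: March 2021, April 2021, May 2021.
Longest run of consecutive months below the threshold: 3.
3 ≥ 3, so Iverson Partners became eligible.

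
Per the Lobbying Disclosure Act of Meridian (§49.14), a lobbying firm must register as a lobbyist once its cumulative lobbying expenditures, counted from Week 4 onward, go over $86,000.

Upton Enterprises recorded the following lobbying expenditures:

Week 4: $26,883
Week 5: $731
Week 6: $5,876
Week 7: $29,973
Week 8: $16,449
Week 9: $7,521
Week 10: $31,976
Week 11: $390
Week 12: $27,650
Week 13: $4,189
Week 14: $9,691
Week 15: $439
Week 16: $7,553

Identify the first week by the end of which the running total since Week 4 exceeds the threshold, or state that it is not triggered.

Through Week 4: $26,883
Through Week 5: $27,614
Through Week 6: $33,490
Through Week 7: $63,463
Through Week 8: $79,912
Through Week 9: $87,433 ← exceeds threshold

Week 9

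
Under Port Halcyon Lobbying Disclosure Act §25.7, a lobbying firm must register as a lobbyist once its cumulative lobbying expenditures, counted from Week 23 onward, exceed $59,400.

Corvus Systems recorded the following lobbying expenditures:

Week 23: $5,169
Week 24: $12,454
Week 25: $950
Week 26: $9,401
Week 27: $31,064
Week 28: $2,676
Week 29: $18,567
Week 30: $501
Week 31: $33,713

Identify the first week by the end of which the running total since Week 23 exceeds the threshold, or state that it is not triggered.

Week 28

Through Week 23: $5,169
Through Week 24: $17,623
Through Week 25: $18,573
Through Week 26: $27,974
Through Week 27: $59,038
Through Week 28: $61,714 ← exceeds threshold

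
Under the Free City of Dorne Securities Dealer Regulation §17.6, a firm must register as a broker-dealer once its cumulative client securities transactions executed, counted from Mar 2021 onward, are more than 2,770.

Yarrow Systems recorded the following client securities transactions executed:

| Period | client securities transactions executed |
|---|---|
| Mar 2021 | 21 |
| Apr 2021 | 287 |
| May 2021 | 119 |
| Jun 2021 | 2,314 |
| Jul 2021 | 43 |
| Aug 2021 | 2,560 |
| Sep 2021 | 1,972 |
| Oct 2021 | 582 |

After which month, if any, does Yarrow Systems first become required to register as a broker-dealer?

Through Mar 2021: 21
Through Apr 2021: 308
Through May 2021: 427
Through Jun 2021: 2,741
Through Jul 2021: 2,784 ← exceeds threshold

Jul 2021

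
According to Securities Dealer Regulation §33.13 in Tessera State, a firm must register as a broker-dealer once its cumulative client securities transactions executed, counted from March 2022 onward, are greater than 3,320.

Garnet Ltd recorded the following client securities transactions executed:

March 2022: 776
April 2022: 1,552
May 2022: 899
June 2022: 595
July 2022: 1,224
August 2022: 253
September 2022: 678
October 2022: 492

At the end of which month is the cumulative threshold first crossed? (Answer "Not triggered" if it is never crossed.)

June 2022

Through March 2022: 776
Through April 2022: 2,328
Through May 2022: 3,227
Through June 2022: 3,822 ← exceeds threshold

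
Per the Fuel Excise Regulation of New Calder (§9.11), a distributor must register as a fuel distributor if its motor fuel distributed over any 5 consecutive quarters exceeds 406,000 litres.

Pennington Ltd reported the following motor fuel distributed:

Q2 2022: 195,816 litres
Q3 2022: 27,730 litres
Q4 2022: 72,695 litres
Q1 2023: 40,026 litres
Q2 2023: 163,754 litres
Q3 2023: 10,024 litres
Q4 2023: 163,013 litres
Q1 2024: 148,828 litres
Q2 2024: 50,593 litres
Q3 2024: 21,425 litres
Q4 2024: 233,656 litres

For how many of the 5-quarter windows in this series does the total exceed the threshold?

Q2 2022–Q2 2023: 195,816 litres + 27,730 litres + 72,695 litres + 40,026 litres + 163,754 litres = 500,021 litres (over)
Q3 2022–Q3 2023: 27,730 litres + 72,695 litres + 40,026 litres + 163,754 litres + 10,024 litres = 314,229 litres (under)
Q4 2022–Q4 2023: 72,695 litres + 40,026 litres + 163,754 litres + 10,024 litres + 163,013 litres = 449,512 litres (over)
Q1 2023–Q1 2024: 40,026 litres + 163,754 litres + 10,024 litres + 163,013 litres + 148,828 litres = 525,645 litres (over)
Q2 2023–Q2 2024: 163,754 litres + 10,024 litres + 163,013 litres + 148,828 litres + 50,593 litres = 536,212 litres (over)
Q3 2023–Q3 2024: 10,024 litres + 163,013 litres + 148,828 litres + 50,593 litres + 21,425 litres = 393,883 litres (under)
Q4 2023–Q4 2024: 163,013 litres + 148,828 litres + 50,593 litres + 21,425 litres + 233,656 litres = 617,515 litres (over)
5 windows exceed the threshold.

5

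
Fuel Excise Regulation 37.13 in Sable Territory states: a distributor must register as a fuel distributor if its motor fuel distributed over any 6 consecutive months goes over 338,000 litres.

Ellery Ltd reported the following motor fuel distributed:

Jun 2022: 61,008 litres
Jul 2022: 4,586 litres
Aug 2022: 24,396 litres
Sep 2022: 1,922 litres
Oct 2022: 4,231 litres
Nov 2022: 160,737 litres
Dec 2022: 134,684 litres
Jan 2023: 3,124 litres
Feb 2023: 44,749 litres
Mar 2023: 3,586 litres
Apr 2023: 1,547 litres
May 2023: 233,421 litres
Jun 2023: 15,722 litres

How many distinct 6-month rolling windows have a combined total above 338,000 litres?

Jun 2022–Nov 2022: 61,008 litres + 4,586 litres + 24,396 litres + 1,922 litres + 4,231 litres + 160,737 litres = 256,880 litres (under)
Jul 2022–Dec 2022: 4,586 litres + 24,396 litres + 1,922 litres + 4,231 litres + 160,737 litres + 134,684 litres = 330,556 litres (under)
Aug 2022–Jan 2023: 24,396 litres + 1,922 litres + 4,231 litres + 160,737 litres + 134,684 litres + 3,124 litres = 329,094 litres (under)
Sep 2022–Feb 2023: 1,922 litres + 4,231 litres + 160,737 litres + 134,684 litres + 3,124 litres + 44,749 litres = 349,447 litres (over)
Oct 2022–Mar 2023: 4,231 litres + 160,737 litres + 134,684 litres + 3,124 litres + 44,749 litres + 3,586 litres = 351,111 litres (over)
Nov 2022–Apr 2023: 160,737 litres + 134,684 litres + 3,124 litres + 44,749 litres + 3,586 litres + 1,547 litres = 348,427 litres (over)
Dec 2022–May 2023: 134,684 litres + 3,124 litres + 44,749 litres + 3,586 litres + 1,547 litres + 233,421 litres = 421,111 litres (over)
Jan 2023–Jun 2023: 3,124 litres + 44,749 litres + 3,586 litres + 1,547 litres + 233,421 litres + 15,722 litres = 302,149 litres (under)
4 windows exceed the threshold.

4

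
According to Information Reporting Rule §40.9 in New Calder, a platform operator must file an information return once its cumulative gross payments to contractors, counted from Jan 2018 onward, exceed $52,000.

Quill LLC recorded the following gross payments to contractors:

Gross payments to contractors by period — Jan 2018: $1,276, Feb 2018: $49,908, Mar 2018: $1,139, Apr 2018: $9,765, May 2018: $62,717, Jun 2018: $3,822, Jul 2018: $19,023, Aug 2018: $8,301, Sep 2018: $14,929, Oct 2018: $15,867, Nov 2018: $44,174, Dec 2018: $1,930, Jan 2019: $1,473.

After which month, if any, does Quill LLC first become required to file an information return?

Through Jan 2018: $1,276
Through Feb 2018: $51,184
Through Mar 2018: $52,323 ← exceeds threshold

Mar 2018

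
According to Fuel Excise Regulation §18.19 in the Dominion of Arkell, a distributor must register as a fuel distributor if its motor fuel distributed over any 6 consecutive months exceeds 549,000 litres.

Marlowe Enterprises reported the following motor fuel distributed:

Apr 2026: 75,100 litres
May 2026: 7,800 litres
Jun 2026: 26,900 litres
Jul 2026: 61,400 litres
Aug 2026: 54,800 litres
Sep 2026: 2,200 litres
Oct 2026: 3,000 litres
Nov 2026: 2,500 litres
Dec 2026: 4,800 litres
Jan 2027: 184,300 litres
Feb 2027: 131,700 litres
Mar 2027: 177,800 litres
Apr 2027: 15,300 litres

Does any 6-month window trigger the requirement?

Apr 2026–Sep 2026: 75,100 litres + 7,800 litres + 26,900 litres + 61,400 litres + 54,800 litres + 2,200 litres = 228,200 litres (under)
May 2026–Oct 2026: 7,800 litres + 26,900 litres + 61,400 litres + 54,800 litres + 2,200 litres + 3,000 litres = 156,100 litres (under)
Jun 2026–Nov 2026: 26,900 litres + 61,400 litres + 54,800 litres + 2,200 litres + 3,000 litres + 2,500 litres = 150,800 litres (under)
Jul 2026–Dec 2026: 61,400 litres + 54,800 litres + 2,200 litres + 3,000 litres + 2,500 litres + 4,800 litres = 128,700 litres (under)
Aug 2026–Jan 2027: 54,800 litres + 2,200 litres + 3,000 litres + 2,500 litres + 4,800 litres + 184,300 litres = 251,600 litres (under)
Sep 2026–Feb 2027: 2,200 litres + 3,000 litres + 2,500 litres + 4,800 litres + 184,300 litres + 131,700 litres = 328,500 litres (under)
Oct 2026–Mar 2027: 3,000 litres + 2,500 litres + 4,800 litres + 184,300 litres + 131,700 litres + 177,800 litres = 504,100 litres (under)
Nov 2026–Apr 2027: 2,500 litres + 4,800 litres + 184,300 litres + 131,700 litres + 177,800 litres + 15,300 litres = 516,400 litres (under)
No window exceeds 549,000 litres.

No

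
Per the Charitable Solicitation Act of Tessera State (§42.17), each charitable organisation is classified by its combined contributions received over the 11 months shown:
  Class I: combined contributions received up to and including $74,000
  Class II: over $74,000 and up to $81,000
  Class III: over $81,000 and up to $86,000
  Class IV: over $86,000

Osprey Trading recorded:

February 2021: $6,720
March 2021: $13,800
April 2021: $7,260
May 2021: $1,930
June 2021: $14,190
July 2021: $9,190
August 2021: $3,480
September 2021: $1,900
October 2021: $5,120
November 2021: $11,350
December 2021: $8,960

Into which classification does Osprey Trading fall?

Class III

Combined contributions received: $6,720 + $13,800 + $7,260 + $1,930 + $14,190 + $9,190 + $3,480 + $1,900 + $5,120 + $11,350 + $8,960 = $83,900.
$81,000 < $83,900 ≤ $86,000, so Class III applies.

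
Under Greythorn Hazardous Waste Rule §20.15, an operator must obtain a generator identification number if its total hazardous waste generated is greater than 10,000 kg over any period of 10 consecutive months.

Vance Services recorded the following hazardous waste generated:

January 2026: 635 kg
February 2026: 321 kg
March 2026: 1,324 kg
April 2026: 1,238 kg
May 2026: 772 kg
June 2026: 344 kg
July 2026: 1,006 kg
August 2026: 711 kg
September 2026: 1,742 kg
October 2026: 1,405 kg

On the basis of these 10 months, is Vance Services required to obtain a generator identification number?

Total hazardous waste generated: 635 kg + 321 kg + 1,324 kg + 1,238 kg + 772 kg + 344 kg + 1,006 kg + 711 kg + 1,742 kg + 1,405 kg = 9,498 kg.
9,498 kg ≤ 10,000 kg, so the threshold is not exceeded.

No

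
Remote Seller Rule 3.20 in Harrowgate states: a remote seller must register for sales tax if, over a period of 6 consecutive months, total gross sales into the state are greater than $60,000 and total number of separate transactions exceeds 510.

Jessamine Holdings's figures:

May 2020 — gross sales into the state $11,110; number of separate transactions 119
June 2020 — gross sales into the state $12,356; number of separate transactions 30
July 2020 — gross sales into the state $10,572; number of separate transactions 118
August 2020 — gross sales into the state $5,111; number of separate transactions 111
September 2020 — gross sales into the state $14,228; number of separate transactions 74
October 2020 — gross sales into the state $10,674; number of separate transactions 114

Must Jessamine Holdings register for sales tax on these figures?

Yes

Total gross sales into the state: $11,110 + $12,356 + $10,572 + $5,111 + $14,228 + $10,674 = $64,051 (> $60,000).
Total number of separate transactions: 119 + 30 + 118 + 111 + 74 + 114 = 566 (> 510).
The test is 'and': both thresholds are exceeded.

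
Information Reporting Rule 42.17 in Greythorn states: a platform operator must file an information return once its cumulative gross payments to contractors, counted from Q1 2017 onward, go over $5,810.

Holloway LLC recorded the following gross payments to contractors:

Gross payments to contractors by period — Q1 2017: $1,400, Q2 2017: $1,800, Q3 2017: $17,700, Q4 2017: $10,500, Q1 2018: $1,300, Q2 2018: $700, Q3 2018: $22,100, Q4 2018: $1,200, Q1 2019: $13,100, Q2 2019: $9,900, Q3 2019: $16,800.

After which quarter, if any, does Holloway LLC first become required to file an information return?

Q3 2017

Through Q1 2017: $1,400
Through Q2 2017: $3,200
Through Q3 2017: $20,900 ← exceeds threshold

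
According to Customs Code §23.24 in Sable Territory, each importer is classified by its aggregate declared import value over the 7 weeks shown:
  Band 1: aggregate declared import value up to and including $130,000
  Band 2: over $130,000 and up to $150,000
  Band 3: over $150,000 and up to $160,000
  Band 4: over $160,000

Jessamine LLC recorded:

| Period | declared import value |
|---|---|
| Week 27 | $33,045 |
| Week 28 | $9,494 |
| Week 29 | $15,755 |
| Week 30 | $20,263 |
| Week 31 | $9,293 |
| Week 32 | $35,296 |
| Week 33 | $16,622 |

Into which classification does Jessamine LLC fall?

Aggregate declared import value: $33,045 + $9,494 + $15,755 + $20,263 + $9,293 + $35,296 + $16,622 = $139,768.
$130,000 < $139,768 ≤ $150,000, so Band 2 applies.

Band 2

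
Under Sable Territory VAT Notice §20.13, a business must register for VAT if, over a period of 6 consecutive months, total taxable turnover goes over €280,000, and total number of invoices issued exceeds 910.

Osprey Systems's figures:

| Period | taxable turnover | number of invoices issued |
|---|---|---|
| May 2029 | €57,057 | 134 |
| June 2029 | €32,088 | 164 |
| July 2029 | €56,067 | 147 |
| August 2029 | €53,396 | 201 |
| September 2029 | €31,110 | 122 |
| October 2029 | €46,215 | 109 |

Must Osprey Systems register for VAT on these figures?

Total taxable turnover: €57,057 + €32,088 + €56,067 + €53,396 + €31,110 + €46,215 = €275,933 (≤ €280,000).
Total number of invoices issued: 134 + 164 + 147 + 201 + 122 + 109 = 877 (≤ 910).
The test is 'and': the rule requires both, and at least one is not exceeded.

No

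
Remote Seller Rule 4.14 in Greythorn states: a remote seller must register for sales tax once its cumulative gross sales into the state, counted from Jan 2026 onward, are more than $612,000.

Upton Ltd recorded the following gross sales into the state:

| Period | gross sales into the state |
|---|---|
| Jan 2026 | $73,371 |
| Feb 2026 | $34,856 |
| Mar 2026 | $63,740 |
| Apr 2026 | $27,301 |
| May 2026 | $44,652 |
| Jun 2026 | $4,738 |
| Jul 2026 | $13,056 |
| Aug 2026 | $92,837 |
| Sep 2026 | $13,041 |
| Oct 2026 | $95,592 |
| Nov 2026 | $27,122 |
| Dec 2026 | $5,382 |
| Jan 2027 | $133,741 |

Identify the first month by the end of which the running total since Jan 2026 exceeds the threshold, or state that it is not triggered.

Jan 2027

Through Jan 2026: $73,371
Through Feb 2026: $108,227
Through Mar 2026: $171,967
Through Apr 2026: $199,268
Through May 2026: $243,920
Through Jun 2026: $248,658
Through Jul 2026: $261,714
Through Aug 2026: $354,551
Through Sep 2026: $367,592
Through Oct 2026: $463,184
Through Nov 2026: $490,306
Through Dec 2026: $495,688
Through Jan 2027: $629,429 ← exceeds threshold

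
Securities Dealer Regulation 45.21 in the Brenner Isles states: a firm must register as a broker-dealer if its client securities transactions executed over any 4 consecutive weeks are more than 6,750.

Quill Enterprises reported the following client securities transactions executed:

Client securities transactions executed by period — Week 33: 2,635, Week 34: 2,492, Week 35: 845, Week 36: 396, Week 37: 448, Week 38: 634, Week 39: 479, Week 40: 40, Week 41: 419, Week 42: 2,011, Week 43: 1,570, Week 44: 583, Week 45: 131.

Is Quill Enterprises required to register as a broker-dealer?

No

Week 33–Week 36: 2,635 + 2,492 + 845 + 396 = 6,368 (under)
Week 34–Week 37: 2,492 + 845 + 396 + 448 = 4,181 (under)
Week 35–Week 38: 845 + 396 + 448 + 634 = 2,323 (under)
Week 36–Week 39: 396 + 448 + 634 + 479 = 1,957 (under)
Week 37–Week 40: 448 + 634 + 479 + 40 = 1,601 (under)
Week 38–Week 41: 634 + 479 + 40 + 419 = 1,572 (under)
Week 39–Week 42: 479 + 40 + 419 + 2,011 = 2,949 (under)
Week 40–Week 43: 40 + 419 + 2,011 + 1,570 = 4,040 (under)
Week 41–Week 44: 419 + 2,011 + 1,570 + 583 = 4,583 (under)
Week 42–Week 45: 2,011 + 1,570 + 583 + 131 = 4,295 (under)
No window exceeds 6,750.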